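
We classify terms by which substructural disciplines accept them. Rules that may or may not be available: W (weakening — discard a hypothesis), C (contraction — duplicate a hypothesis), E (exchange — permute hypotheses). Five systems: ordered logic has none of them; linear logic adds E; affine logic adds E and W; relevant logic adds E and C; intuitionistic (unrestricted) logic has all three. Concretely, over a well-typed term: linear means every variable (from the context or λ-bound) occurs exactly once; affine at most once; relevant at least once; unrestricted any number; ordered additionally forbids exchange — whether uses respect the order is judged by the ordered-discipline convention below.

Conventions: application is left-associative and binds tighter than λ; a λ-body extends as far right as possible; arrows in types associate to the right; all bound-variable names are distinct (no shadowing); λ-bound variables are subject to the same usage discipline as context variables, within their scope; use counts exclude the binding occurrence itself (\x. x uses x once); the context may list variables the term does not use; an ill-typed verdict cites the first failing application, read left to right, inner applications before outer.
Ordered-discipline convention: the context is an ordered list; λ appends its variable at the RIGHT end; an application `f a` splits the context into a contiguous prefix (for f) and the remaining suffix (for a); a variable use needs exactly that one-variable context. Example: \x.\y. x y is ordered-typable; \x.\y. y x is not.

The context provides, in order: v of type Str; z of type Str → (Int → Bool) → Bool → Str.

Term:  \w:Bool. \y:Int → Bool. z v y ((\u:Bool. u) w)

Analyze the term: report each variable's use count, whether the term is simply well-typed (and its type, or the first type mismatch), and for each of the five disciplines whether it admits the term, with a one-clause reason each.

counts: v: 1, z: 1, w (bound): 1, y (bound): 1, u (bound): 1
use order (left to right): z, v, y, u, w
typing: ✓ — Bool → (Int → Bool) → Str
ordered ✗ (needs exchange: uses follow z, v, y, u, w)
linear ✓ (single use per variable (v, z, w, y, u))
affine ✓ (v, z, w, y, u: no repeats, contraction unneeded)
relevant ✓ (every one of v, z, w, y, u appears)
unrestricted ✓ (typability at Bool → (Int → Bool) → Str is all that's needed)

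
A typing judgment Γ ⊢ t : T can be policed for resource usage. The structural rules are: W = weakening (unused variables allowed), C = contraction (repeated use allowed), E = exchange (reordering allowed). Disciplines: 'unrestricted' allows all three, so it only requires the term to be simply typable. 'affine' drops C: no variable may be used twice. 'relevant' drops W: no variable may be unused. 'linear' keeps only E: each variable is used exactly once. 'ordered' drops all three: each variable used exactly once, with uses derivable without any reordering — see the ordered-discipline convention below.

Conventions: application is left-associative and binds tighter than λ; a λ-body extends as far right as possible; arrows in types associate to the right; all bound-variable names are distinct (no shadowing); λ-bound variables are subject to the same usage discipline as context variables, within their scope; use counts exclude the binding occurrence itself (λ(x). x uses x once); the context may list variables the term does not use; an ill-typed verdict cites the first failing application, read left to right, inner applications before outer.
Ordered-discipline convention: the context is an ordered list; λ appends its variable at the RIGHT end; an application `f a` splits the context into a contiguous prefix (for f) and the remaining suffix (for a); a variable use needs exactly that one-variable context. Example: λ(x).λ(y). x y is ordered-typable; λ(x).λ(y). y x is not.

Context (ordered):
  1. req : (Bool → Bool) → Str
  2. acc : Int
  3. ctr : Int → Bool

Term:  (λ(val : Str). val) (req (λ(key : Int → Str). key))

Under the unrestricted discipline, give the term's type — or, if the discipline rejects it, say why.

not well-typed under unrestricted — a type mismatch blocks all five
counts: req ×1; acc ×0; ctr ×0; val (bound) ×1; key (bound) ×1
left-to-right use order: val, req, key
typing: ill-typed: an application expects Bool → Bool but receives (Int → Str) → Int → Str
all disciplines: ordered ✗ | linear ✗ | affine ✗ | relevant ✗ | unrestricted ✗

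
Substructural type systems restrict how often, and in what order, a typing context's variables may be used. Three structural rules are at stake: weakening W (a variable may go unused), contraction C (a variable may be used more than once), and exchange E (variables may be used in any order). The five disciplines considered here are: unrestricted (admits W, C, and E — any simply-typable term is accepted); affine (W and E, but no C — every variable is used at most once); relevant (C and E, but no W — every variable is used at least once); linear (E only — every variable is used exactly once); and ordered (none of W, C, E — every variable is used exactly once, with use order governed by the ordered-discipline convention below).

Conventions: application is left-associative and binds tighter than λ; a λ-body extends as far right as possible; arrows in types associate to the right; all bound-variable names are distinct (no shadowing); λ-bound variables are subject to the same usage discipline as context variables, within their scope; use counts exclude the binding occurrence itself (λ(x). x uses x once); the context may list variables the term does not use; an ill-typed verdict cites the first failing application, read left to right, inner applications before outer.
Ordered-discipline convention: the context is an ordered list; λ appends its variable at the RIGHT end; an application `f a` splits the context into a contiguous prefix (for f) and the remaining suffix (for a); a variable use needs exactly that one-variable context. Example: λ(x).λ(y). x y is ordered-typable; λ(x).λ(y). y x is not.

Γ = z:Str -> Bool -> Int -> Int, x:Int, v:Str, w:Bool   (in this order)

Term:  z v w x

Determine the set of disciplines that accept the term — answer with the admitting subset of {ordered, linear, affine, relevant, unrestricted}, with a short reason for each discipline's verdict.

admitting disciplines: linear, affine, relevant, unrestricted
variable uses: z=1, x=1, v=1, w=1
use order (left to right): z, v, w, x
typing: the term checks, with type Int
ordered ✗ (no contiguous prefix/suffix split fits z, v, w, x)
linear ✓ (single use per variable (z, x, v, w))
affine ✓ (z, x, v, w: no repeats, contraction unneeded)
relevant ✓ (at least one use each (z, x, v, w))
unrestricted ✓ (typability at Int is all that's needed)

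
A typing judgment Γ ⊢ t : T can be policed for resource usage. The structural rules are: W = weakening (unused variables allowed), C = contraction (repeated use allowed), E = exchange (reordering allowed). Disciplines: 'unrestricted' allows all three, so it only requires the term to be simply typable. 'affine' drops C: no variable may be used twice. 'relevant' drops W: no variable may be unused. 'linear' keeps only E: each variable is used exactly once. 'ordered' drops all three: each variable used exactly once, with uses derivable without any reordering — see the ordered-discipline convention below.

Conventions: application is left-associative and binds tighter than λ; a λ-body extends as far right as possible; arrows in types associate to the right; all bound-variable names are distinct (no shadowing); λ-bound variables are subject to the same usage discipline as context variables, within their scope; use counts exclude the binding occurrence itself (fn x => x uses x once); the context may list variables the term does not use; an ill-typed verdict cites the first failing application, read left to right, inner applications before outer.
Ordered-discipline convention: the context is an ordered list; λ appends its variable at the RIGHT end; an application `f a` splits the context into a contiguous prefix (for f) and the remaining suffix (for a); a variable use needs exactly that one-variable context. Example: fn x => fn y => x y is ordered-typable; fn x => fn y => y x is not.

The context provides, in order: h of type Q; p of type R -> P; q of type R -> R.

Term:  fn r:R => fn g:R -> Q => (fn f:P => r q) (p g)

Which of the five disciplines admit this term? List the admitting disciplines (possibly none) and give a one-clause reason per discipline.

accepted by: none
usage: h=0; p=1; q=1; r (λ-bound)=1; g (λ-bound)=1; f (λ-bound)=0
uses in reading order: r, q, p, g
typing: ill-typed: can't apply a value of type R
ordered ✗ (fails simple typing)
linear ✗ (a type mismatch blocks all five)
affine ✗ (the type mismatch rejects it)
relevant ✗ (not simply typable)
unrestricted ✗ (fails simple typing)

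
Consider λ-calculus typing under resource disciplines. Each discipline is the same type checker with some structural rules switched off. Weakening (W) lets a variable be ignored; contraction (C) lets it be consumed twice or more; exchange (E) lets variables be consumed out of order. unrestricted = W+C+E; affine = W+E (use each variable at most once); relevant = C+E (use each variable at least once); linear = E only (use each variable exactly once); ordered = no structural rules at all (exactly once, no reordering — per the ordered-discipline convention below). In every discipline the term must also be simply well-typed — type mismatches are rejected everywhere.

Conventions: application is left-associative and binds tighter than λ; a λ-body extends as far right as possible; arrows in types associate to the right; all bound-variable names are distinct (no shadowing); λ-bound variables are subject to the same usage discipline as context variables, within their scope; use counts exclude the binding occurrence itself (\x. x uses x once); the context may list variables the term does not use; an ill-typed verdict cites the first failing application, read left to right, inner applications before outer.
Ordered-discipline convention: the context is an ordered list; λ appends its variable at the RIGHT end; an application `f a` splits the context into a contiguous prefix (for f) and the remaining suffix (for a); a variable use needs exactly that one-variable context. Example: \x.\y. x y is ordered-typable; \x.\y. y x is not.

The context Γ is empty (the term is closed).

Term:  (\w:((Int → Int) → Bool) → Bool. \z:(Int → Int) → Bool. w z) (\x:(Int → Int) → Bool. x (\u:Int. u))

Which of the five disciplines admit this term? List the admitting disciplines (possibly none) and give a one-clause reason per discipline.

accepted by: ordered, linear, affine, relevant, unrestricted
variable uses: w [bound] ×1; z [bound] ×1; x [bound] ×1; u [bound] ×1
left-to-right use order: w, z, x, u
typing: ✓ — ((Int → Int) → Bool) → Bool
ordered: ✓, one use each (w, z, x, u); ordered split holds
linear: ✓, each of w, z, x, u used exactly once
affine: ✓, no duplicate uses among w, z, x, u
relevant: ✓, w, z, x, u: all used, weakening unneeded
unrestricted: ✓, typability at ((Int → Int) → Bool) → Bool is all that's needed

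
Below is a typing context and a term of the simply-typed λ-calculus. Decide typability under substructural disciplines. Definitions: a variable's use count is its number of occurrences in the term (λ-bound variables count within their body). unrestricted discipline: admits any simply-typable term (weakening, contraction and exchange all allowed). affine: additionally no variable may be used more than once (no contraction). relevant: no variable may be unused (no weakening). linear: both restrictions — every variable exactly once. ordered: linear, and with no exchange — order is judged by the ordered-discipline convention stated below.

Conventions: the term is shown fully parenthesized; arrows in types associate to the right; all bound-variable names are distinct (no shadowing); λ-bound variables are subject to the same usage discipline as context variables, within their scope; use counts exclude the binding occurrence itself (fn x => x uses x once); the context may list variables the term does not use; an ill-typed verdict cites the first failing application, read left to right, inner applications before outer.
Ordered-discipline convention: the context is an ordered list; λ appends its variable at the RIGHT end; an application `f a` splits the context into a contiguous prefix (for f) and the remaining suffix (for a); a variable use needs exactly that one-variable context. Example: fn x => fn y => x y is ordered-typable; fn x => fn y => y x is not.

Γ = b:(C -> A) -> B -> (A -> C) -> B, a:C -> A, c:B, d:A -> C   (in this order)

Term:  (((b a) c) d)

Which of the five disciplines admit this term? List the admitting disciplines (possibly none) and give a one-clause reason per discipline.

admitting disciplines: ordered, linear, affine, relevant, unrestricted
use counts: b ×1; a ×1; c ×1; d ×1
left-to-right use order: b, a, c, d
typing: the term checks, with type B
ordered ✓ (b, a, c, d: once each, no exchange needed)
linear ✓ (single use per variable (b, a, c, d))
affine ✓ (at most one use each (b, a, c, d))
relevant ✓ (at least one use each (b, a, c, d))
unrestricted ✓ (simply typable at B; W, C, E all held)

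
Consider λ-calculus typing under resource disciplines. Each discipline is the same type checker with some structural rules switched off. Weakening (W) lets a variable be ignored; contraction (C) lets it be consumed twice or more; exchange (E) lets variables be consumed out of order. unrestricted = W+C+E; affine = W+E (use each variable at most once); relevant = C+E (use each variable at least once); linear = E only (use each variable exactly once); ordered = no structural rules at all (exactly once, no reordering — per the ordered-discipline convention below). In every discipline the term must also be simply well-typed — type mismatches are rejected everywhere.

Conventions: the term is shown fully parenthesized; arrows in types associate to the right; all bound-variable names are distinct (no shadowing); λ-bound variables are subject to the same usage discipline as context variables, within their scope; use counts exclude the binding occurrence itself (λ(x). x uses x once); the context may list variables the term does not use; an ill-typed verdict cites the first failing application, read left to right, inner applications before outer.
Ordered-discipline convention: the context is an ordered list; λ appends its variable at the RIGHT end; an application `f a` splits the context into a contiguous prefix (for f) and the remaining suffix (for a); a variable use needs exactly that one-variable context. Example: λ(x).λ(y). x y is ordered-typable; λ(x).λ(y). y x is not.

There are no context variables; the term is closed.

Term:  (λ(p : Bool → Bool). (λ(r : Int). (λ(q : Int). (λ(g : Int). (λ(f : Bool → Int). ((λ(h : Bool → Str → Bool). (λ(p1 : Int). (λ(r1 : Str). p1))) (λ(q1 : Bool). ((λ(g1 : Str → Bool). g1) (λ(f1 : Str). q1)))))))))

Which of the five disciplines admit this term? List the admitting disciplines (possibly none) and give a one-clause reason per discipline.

admitted in: affine, unrestricted
use counts: p (bound): 0; r (bound): 0; q (bound): 0; g (bound): 0; f (bound): 0; h (bound): 0; p1 (bound): 1; r1 (bound): 0; q1 (bound): 1; g1 (bound): 1; f1 (bound): 0
order of uses: p1, g1, q1
typing: well-typed — term : (Bool → Bool) → Int → Int → Int → (Bool → Int) → Int → Str → Int
ordered: ✗ — p, r, q, g, f, h, r1, f1 never used (weakening)
linear: ✗ — p, r, q, g, f, h, r1, f1 never used (weakening)
affine: ✓ — no duplicate uses among p, r, q, g, f, h, p1, r1, q1, g1, f1
relevant: ✗ — p, r, q, g, f, h, r1, f1 never used (weakening)
unrestricted: ✓ — well-typed at (Bool → Bool) → Int → Int → Int → (Bool → Int) → Int → Str → Int; no restrictions here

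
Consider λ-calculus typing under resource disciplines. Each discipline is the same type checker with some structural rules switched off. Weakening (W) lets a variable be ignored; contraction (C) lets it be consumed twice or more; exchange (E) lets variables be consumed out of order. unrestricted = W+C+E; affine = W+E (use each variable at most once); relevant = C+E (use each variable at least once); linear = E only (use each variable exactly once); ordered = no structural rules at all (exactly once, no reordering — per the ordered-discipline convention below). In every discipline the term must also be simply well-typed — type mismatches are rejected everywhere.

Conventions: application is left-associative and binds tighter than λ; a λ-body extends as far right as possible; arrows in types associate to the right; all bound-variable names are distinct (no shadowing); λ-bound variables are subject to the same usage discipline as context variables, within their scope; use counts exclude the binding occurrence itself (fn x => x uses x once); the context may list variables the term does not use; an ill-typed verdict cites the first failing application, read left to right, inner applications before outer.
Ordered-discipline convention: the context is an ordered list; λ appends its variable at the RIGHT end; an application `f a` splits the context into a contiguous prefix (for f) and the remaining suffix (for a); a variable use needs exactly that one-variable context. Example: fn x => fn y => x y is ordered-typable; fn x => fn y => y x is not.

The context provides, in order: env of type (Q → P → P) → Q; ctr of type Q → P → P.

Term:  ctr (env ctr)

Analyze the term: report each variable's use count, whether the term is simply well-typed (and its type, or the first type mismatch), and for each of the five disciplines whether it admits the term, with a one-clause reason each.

use counts: env ×1; ctr ×2
use order (left to right): ctr, env, ctr
typing: well-typed — term : P → P
ordered: ✗ — uses contraction: ctr ×2
linear: ✗ — uses contraction: ctr ×2
affine: ✗ — uses contraction: ctr ×2
relevant: ✓ — env, ctr: all used, weakening unneeded
unrestricted: ✓ — well-typed at P → P; no restrictions here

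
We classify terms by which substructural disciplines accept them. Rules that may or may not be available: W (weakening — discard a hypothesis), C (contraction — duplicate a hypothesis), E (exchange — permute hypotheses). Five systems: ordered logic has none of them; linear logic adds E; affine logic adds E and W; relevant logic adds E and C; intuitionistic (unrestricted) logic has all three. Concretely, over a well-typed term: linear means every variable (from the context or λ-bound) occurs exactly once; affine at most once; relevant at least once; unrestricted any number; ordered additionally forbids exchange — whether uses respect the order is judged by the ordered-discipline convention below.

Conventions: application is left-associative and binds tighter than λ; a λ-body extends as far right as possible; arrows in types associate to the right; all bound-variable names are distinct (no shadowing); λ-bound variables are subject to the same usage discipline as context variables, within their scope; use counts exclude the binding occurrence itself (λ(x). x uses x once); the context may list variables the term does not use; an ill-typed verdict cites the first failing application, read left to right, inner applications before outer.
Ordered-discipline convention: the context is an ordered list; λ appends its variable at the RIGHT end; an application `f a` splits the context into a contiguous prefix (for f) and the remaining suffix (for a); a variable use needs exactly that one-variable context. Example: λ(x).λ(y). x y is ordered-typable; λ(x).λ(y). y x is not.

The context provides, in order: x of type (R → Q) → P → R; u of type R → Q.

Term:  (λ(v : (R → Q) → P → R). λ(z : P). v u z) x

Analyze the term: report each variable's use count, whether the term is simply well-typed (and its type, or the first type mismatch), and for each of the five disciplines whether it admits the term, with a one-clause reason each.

use counts: x: 1; u: 1; v (bound): 1; z (bound): 1
uses in reading order: v, u, z, x
typing: well-typed — term : P → R
ordered: ✗ — needs exchange: uses follow v, u, z, x
linear: ✓ — single use per variable (x, u, v, z)
affine: ✓ — no duplicate uses among x, u, v, z
relevant: ✓ — x, u, v, z: all used, weakening unneeded
unrestricted: ✓ — typability at P → R is all that's needed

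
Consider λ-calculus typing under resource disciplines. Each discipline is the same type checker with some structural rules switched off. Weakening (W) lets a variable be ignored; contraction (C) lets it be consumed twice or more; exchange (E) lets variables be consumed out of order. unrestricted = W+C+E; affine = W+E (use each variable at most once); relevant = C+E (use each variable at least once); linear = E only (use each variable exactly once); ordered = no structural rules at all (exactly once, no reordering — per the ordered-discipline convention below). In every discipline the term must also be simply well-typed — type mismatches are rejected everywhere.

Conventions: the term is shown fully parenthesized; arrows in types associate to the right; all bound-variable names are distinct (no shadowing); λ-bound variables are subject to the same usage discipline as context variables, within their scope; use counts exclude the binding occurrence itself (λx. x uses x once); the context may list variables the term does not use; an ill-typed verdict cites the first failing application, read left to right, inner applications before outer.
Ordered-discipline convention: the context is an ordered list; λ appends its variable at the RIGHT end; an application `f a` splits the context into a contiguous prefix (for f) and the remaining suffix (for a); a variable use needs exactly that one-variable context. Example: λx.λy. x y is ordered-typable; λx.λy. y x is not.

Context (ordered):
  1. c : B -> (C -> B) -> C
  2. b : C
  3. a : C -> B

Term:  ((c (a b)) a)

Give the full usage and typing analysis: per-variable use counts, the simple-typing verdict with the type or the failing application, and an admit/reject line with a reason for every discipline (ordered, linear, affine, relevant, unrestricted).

variable uses: c: 1×, b: 1×, a: 2×
uses in reading order: c, a, b, a
typing: well-typed at C
ordered ✗ (repeated use of a ×2)
linear ✗ (repeated use of a ×2)
affine ✗ (repeated use of a ×2)
relevant ✓ (c, b, a: all used, weakening unneeded)
unrestricted ✓ (type-checks (C) and nothing is barred)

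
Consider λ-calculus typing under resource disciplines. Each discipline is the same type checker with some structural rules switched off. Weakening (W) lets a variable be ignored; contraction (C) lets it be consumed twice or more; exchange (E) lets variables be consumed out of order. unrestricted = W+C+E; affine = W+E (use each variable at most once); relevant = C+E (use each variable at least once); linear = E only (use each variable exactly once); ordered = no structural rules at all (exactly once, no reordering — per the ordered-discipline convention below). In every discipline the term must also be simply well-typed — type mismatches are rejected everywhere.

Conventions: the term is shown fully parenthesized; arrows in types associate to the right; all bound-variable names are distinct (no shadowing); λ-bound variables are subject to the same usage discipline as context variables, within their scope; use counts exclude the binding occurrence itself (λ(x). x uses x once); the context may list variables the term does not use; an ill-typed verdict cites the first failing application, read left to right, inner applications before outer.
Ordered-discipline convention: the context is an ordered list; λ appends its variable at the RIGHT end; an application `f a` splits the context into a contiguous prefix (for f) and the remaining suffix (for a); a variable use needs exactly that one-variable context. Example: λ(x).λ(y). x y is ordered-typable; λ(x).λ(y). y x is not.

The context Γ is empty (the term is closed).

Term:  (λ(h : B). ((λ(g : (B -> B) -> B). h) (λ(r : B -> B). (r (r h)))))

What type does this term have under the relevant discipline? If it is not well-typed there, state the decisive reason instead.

not well-typed under relevant — g never used (weakening)
usage: h (λ-bound)=2; g (λ-bound)=0; r (λ-bound)=2
left-to-right use order: h, r, r, h
typing: the term checks, with type B -> B
across the five disciplines: ordered ✗ · linear ✗ · affine ✗ · relevant ✗ · unrestricted ✓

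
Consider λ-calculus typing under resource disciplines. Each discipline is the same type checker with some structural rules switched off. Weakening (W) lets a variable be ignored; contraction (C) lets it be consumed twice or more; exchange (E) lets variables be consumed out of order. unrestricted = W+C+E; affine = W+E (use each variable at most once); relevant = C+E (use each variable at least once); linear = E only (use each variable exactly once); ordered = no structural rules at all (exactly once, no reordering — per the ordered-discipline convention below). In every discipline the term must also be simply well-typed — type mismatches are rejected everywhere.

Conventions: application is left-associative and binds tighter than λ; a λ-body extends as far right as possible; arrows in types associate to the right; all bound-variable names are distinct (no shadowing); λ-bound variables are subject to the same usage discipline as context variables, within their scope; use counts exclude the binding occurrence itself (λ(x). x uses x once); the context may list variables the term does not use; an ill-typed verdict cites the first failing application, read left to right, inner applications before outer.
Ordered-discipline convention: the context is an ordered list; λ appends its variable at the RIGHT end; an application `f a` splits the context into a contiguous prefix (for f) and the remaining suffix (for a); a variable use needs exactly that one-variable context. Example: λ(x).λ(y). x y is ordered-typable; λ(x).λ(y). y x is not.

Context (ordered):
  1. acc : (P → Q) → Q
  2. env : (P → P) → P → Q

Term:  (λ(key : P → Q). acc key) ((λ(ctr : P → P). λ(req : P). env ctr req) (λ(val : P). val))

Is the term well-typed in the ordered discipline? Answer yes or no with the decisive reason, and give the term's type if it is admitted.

yes — one use each (acc, env, key, ctr, req, val); ordered split holds; term : Q
use counts: acc: 1×, env: 1×, key (bound): 1×, ctr (bound): 1×, req (bound): 1×, val (bound): 1×
left-to-right use order: acc, key, env, ctr, req, val
typing: the term checks, with type Q
summary: ordered ✓ · linear ✓ · affine ✓ · relevant ✓ · unrestricted ✓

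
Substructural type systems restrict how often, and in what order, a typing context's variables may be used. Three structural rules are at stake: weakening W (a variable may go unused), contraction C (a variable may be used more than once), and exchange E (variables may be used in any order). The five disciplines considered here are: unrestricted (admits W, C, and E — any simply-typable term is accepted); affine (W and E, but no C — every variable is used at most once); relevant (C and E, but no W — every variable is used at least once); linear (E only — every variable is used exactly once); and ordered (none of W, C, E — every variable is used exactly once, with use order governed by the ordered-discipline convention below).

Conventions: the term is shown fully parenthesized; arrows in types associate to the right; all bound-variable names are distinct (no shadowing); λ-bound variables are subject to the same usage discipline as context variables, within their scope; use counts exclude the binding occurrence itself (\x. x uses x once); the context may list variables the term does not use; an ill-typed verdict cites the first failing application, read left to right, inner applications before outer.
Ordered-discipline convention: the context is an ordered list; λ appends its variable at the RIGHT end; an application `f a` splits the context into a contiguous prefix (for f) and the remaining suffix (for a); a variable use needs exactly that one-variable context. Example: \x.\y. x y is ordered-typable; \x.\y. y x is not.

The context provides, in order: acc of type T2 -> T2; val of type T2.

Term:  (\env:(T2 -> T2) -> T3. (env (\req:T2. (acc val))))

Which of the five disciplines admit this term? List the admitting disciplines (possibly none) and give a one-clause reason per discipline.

admitting disciplines: affine, unrestricted
usage: acc: 1, val: 1, env [bound]: 1, req [bound]: 0
use order (left to right): env, acc, val
typing: well-typed at ((T2 -> T2) -> T3) -> T3
ordered: ✗, unused: req — weakening required
linear: ✗, unused: req — weakening required
affine: ✓, none of acc, val, env, req used more than once
relevant: ✗, unused: req — weakening required
unrestricted: ✓, well-typed at ((T2 -> T2) -> T3) -> T3; no restrictions here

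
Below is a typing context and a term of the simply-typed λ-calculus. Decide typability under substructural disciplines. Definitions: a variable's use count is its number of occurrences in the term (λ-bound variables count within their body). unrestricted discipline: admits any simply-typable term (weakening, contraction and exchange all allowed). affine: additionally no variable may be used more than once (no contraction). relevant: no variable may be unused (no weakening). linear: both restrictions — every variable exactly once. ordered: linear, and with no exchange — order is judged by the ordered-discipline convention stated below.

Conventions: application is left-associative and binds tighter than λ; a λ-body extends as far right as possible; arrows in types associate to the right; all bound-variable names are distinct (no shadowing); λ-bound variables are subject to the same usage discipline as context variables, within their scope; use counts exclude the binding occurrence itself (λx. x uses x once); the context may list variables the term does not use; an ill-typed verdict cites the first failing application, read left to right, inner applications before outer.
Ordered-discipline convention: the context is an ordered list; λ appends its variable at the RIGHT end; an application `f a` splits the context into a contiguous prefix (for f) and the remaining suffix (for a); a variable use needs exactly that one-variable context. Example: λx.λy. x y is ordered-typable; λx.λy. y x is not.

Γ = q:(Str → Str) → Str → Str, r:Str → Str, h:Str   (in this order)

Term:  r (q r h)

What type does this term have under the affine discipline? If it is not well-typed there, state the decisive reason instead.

not well-typed under affine — uses contraction: r ×2
usage: q: 1×; r: 2×; h: 1×
uses in reading order: r, q, r, h
typing: well-typed at Str
across the five disciplines: ordered ✗ | linear ✗ | affine ✗ | relevant ✓ | unrestricted ✓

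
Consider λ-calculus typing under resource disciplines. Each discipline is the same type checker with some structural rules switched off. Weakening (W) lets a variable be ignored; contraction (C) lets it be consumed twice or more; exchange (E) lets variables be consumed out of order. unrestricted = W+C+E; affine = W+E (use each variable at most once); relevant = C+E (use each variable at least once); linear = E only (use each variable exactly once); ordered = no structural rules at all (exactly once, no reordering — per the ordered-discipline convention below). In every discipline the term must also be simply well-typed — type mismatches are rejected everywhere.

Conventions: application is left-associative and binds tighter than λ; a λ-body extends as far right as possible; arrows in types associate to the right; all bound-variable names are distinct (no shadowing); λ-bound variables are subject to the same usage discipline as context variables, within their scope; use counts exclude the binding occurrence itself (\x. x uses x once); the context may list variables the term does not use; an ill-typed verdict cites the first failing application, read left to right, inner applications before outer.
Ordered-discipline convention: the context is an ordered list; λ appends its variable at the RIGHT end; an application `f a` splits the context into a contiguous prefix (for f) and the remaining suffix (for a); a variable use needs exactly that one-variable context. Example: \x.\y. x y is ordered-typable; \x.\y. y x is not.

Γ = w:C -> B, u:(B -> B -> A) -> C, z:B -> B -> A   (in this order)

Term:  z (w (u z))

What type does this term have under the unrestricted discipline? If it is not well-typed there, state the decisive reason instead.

term : B -> A
use counts: w: 1; u: 1; z: 2
use order (left to right): z, w, u, z
typing: ✓ — B -> A
across the five disciplines: ordered ✗; linear ✗; affine ✗; relevant ✓; unrestricted ✓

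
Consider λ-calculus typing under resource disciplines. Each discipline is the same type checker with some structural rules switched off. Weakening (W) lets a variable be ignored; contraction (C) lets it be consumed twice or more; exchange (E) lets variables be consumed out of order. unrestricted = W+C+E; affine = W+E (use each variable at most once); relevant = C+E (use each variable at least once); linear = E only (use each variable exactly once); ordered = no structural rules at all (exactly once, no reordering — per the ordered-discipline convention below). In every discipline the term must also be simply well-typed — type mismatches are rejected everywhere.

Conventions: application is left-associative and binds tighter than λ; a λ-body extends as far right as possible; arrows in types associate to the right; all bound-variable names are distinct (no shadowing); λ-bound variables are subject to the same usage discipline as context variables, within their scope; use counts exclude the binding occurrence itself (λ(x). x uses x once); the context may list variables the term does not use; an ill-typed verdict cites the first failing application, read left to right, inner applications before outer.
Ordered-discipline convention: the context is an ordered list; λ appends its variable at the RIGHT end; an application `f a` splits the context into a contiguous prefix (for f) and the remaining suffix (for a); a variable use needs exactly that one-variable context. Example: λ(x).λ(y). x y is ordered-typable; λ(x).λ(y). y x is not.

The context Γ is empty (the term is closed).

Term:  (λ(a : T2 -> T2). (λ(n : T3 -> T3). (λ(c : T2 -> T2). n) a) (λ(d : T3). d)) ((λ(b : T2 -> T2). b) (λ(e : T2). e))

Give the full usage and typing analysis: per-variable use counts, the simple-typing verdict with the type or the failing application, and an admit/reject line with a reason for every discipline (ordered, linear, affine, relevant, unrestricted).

variable uses: a (λ-bound): 1; n (λ-bound): 1; c (λ-bound): 0; d (λ-bound): 1; b (λ-bound): 1; e (λ-bound): 1
left-to-right use order: n, a, d, b, e
typing: ✓ — T3 -> T3
ordered: ✗ — needs weakening: c unused
linear: ✗ — needs weakening: c unused
affine: ✓ — none of a, n, c, d, b, e used more than once
relevant: ✗ — needs weakening: c unused
unrestricted: ✓ — simply typable at T3 -> T3; W, C, E all held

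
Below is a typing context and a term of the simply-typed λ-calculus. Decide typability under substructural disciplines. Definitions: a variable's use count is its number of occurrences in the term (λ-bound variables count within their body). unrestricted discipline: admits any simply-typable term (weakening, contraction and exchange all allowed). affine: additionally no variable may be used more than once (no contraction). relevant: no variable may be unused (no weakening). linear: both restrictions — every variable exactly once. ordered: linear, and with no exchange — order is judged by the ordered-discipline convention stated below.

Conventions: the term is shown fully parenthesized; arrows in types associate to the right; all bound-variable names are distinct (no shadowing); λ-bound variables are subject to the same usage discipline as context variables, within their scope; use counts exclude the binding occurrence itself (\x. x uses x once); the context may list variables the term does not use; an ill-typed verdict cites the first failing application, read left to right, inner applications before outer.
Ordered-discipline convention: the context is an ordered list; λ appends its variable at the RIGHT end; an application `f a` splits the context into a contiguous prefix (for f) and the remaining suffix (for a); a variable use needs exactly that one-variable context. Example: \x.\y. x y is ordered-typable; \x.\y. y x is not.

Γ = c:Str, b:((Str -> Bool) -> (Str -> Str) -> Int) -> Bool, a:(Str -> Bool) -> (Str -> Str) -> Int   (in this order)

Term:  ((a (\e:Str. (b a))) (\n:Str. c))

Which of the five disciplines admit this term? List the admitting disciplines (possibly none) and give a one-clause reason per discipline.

accepted by: unrestricted
use counts: c: 1×; b: 1×; a: 2×; e [bound]: 0×; n [bound]: 0×
order of uses: a, b, a, c
typing: well-typed — term : Int
ordered: ✗ — a ×2 used more than once (contraction); e, n left unused
linear: ✗ — a ×2 used more than once (contraction); e, n left unused
affine: ✗ — a ×2 used more than once (contraction)
relevant: ✗ — e, n left unused
unrestricted: ✓ — typability at Int is all that's needed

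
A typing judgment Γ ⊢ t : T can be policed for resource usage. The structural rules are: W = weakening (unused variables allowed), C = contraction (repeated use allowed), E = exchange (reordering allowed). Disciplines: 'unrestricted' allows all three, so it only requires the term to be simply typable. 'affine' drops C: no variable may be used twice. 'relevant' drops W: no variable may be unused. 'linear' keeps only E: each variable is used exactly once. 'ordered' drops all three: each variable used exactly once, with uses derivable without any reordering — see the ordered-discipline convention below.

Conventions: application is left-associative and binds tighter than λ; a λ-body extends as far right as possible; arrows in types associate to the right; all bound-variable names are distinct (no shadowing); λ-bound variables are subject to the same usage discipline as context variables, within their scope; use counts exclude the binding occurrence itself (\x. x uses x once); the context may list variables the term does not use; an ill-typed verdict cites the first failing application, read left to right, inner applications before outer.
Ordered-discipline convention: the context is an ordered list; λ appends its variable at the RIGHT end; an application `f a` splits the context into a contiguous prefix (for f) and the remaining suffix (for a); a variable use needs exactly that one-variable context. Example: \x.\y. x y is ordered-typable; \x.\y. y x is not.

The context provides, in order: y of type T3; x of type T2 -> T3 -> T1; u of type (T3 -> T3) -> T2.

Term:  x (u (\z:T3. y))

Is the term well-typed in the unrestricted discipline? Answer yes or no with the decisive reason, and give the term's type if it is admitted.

yes — simply typable at T3 -> T1; W, C, E all held; term : T3 -> T1
use counts: y=1, x=1, u=1, z (bound)=0
uses in reading order: x, u, y
typing: well-typed at T3 -> T1
all disciplines: ordered ✗, linear ✗, affine ✓, relevant ✗, unrestricted ✓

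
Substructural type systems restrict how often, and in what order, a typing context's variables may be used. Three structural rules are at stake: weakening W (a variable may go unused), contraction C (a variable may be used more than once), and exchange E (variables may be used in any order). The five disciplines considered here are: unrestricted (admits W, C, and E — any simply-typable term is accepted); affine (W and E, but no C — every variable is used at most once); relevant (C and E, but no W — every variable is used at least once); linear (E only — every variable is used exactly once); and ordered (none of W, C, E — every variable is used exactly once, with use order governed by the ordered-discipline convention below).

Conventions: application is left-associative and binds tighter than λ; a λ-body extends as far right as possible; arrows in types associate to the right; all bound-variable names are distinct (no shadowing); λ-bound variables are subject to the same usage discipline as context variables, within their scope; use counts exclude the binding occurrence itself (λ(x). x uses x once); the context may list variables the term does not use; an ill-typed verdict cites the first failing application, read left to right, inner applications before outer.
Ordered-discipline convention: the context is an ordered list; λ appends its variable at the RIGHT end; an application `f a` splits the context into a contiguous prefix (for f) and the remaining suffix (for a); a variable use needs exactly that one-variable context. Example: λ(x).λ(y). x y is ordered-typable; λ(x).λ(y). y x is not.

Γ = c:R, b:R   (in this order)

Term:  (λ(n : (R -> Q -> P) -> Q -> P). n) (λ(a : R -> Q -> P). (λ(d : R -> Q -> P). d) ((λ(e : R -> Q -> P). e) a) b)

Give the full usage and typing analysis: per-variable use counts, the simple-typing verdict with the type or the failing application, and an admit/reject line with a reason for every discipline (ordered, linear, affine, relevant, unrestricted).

variable uses: c ×0; b ×1; n (λ-bound) ×1; a (λ-bound) ×1; d (λ-bound) ×1; e (λ-bound) ×1
uses in reading order: n, d, e, a, b
typing: well-typed — term : (R -> Q -> P) -> Q -> P
ordered: ✗, needs weakening: c unused
linear: ✗, needs weakening: c unused
affine: ✓, none of c, b, n, a, d, e used more than once
relevant: ✗, needs weakening: c unused
unrestricted: ✓, simply typable at (R -> Q -> P) -> Q -> P; W, C, E all held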